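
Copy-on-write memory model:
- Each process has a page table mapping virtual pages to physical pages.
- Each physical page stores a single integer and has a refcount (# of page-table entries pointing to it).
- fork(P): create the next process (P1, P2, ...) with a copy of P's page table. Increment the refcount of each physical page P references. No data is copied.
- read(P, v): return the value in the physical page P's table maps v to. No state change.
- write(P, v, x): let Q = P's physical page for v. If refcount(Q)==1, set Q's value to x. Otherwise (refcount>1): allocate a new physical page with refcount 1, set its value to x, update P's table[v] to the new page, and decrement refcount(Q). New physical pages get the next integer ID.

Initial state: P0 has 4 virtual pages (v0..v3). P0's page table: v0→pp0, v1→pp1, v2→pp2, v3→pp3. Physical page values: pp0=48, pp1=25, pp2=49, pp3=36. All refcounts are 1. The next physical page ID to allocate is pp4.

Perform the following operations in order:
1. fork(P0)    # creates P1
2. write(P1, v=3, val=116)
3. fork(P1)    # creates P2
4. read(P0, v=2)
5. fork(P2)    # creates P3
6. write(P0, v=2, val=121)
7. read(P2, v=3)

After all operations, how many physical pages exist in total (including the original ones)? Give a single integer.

Answer: 6

Derivation:
Op 1: fork(P0) -> P1. 4 ppages; refcounts: pp0:2 pp1:2 pp2:2 pp3:2
Op 2: write(P1, v3, 116). refcount(pp3)=2>1 -> COPY to pp4. 5 ppages; refcounts: pp0:2 pp1:2 pp2:2 pp3:1 pp4:1
Op 3: fork(P1) -> P2. 5 ppages; refcounts: pp0:3 pp1:3 pp2:3 pp3:1 pp4:2
Op 4: read(P0, v2) -> 49. No state change.
Op 5: fork(P2) -> P3. 5 ppages; refcounts: pp0:4 pp1:4 pp2:4 pp3:1 pp4:3
Op 6: write(P0, v2, 121). refcount(pp2)=4>1 -> COPY to pp5. 6 ppages; refcounts: pp0:4 pp1:4 pp2:3 pp3:1 pp4:3 pp5:1
Op 7: read(P2, v3) -> 116. No state change.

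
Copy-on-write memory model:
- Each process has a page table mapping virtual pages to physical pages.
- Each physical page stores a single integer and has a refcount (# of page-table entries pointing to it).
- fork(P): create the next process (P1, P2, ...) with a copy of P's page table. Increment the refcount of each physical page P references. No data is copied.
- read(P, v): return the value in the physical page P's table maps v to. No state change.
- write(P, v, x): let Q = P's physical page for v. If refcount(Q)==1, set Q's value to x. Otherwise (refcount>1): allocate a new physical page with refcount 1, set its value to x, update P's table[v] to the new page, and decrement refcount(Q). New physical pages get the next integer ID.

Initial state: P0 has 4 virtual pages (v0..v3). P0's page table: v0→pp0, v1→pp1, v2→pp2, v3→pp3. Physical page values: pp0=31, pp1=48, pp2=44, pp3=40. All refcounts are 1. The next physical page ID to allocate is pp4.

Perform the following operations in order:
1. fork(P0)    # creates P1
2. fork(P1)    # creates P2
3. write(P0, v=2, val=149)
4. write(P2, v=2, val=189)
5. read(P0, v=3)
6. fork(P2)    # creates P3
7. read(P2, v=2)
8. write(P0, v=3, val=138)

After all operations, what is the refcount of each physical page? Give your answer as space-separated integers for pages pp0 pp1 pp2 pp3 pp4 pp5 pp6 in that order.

Op 1: fork(P0) -> P1. 4 ppages; refcounts: pp0:2 pp1:2 pp2:2 pp3:2
Op 2: fork(P1) -> P2. 4 ppages; refcounts: pp0:3 pp1:3 pp2:3 pp3:3
Op 3: write(P0, v2, 149). refcount(pp2)=3>1 -> COPY to pp4. 5 ppages; refcounts: pp0:3 pp1:3 pp2:2 pp3:3 pp4:1
Op 4: write(P2, v2, 189). refcount(pp2)=2>1 -> COPY to pp5. 6 ppages; refcounts: pp0:3 pp1:3 pp2:1 pp3:3 pp4:1 pp5:1
Op 5: read(P0, v3) -> 40. No state change.
Op 6: fork(P2) -> P3. 6 ppages; refcounts: pp0:4 pp1:4 pp2:1 pp3:4 pp4:1 pp5:2
Op 7: read(P2, v2) -> 189. No state change.
Op 8: write(P0, v3, 138). refcount(pp3)=4>1 -> COPY to pp6. 7 ppages; refcounts: pp0:4 pp1:4 pp2:1 pp3:3 pp4:1 pp5:2 pp6:1

Answer: 4 4 1 3 1 2 1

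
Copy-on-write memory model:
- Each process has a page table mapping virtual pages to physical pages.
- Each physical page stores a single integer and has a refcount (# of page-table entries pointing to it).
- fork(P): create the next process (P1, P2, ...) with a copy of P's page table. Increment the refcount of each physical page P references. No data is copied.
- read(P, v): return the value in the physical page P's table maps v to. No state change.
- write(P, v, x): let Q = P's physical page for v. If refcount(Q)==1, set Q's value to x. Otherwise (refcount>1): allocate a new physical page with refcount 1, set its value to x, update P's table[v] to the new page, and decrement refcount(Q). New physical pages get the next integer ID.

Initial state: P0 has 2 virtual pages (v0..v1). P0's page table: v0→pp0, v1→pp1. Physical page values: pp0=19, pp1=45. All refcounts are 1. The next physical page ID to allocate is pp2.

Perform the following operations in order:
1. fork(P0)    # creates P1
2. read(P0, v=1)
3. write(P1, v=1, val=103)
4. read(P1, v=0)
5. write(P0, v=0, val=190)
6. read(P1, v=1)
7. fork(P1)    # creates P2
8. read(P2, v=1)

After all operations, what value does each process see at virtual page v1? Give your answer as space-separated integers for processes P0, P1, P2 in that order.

Op 1: fork(P0) -> P1. 2 ppages; refcounts: pp0:2 pp1:2
Op 2: read(P0, v1) -> 45. No state change.
Op 3: write(P1, v1, 103). refcount(pp1)=2>1 -> COPY to pp2. 3 ppages; refcounts: pp0:2 pp1:1 pp2:1
Op 4: read(P1, v0) -> 19. No state change.
Op 5: write(P0, v0, 190). refcount(pp0)=2>1 -> COPY to pp3. 4 ppages; refcounts: pp0:1 pp1:1 pp2:1 pp3:1
Op 6: read(P1, v1) -> 103. No state change.
Op 7: fork(P1) -> P2. 4 ppages; refcounts: pp0:2 pp1:1 pp2:2 pp3:1
Op 8: read(P2, v1) -> 103. No state change.
P0: v1 -> pp1 = 45
P1: v1 -> pp2 = 103
P2: v1 -> pp2 = 103

Answer: 45 103 103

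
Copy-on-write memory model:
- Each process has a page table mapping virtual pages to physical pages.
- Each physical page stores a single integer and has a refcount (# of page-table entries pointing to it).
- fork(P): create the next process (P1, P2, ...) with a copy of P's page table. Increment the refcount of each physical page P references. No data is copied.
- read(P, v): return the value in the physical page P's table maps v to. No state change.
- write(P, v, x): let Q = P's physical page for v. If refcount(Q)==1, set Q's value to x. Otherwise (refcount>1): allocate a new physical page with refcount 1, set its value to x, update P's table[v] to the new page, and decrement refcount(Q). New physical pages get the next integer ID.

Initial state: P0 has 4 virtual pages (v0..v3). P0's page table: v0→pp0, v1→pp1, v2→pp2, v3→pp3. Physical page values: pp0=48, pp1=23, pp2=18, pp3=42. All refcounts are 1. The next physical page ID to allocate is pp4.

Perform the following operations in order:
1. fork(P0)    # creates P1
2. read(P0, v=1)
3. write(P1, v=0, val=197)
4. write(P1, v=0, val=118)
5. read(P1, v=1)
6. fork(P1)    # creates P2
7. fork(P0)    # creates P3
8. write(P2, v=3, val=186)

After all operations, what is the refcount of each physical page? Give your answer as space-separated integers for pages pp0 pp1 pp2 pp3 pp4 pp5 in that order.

Answer: 2 4 4 3 2 1

Derivation:
Op 1: fork(P0) -> P1. 4 ppages; refcounts: pp0:2 pp1:2 pp2:2 pp3:2
Op 2: read(P0, v1) -> 23. No state change.
Op 3: write(P1, v0, 197). refcount(pp0)=2>1 -> COPY to pp4. 5 ppages; refcounts: pp0:1 pp1:2 pp2:2 pp3:2 pp4:1
Op 4: write(P1, v0, 118). refcount(pp4)=1 -> write in place. 5 ppages; refcounts: pp0:1 pp1:2 pp2:2 pp3:2 pp4:1
Op 5: read(P1, v1) -> 23. No state change.
Op 6: fork(P1) -> P2. 5 ppages; refcounts: pp0:1 pp1:3 pp2:3 pp3:3 pp4:2
Op 7: fork(P0) -> P3. 5 ppages; refcounts: pp0:2 pp1:4 pp2:4 pp3:4 pp4:2
Op 8: write(P2, v3, 186). refcount(pp3)=4>1 -> COPY to pp5. 6 ppages; refcounts: pp0:2 pp1:4 pp2:4 pp3:3 pp4:2 pp5:1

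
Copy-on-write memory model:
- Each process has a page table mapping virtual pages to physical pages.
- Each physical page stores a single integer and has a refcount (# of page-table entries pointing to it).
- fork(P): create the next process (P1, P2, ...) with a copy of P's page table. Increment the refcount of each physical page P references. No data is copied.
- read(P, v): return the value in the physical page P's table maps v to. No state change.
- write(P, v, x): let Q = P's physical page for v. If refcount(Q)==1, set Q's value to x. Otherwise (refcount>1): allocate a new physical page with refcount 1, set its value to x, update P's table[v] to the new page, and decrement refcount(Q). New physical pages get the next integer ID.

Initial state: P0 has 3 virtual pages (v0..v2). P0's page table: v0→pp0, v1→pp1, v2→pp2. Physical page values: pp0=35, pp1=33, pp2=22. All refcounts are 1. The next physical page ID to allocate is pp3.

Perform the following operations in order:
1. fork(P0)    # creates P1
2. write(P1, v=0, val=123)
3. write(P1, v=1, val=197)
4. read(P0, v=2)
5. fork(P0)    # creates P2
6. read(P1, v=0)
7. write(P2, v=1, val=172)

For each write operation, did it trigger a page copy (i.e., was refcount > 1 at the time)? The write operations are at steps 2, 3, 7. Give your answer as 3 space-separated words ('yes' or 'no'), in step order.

Op 1: fork(P0) -> P1. 3 ppages; refcounts: pp0:2 pp1:2 pp2:2
Op 2: write(P1, v0, 123). refcount(pp0)=2>1 -> COPY to pp3. 4 ppages; refcounts: pp0:1 pp1:2 pp2:2 pp3:1
Op 3: write(P1, v1, 197). refcount(pp1)=2>1 -> COPY to pp4. 5 ppages; refcounts: pp0:1 pp1:1 pp2:2 pp3:1 pp4:1
Op 4: read(P0, v2) -> 22. No state change.
Op 5: fork(P0) -> P2. 5 ppages; refcounts: pp0:2 pp1:2 pp2:3 pp3:1 pp4:1
Op 6: read(P1, v0) -> 123. No state change.
Op 7: write(P2, v1, 172). refcount(pp1)=2>1 -> COPY to pp5. 6 ppages; refcounts: pp0:2 pp1:1 pp2:3 pp3:1 pp4:1 pp5:1

yes yes yes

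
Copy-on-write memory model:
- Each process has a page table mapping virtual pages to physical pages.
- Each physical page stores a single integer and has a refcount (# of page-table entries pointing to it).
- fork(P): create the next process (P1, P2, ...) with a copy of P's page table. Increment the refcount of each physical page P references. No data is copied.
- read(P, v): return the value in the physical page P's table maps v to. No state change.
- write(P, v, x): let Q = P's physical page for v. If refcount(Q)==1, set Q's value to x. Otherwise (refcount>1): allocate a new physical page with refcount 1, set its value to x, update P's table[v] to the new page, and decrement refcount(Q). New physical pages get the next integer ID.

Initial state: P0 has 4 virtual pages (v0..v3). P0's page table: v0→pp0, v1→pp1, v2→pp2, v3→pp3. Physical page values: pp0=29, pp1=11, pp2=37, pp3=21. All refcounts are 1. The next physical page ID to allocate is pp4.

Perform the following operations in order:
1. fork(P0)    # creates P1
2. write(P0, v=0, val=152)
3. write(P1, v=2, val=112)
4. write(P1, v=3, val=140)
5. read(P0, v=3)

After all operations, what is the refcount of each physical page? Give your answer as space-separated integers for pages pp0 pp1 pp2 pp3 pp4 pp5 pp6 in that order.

Op 1: fork(P0) -> P1. 4 ppages; refcounts: pp0:2 pp1:2 pp2:2 pp3:2
Op 2: write(P0, v0, 152). refcount(pp0)=2>1 -> COPY to pp4. 5 ppages; refcounts: pp0:1 pp1:2 pp2:2 pp3:2 pp4:1
Op 3: write(P1, v2, 112). refcount(pp2)=2>1 -> COPY to pp5. 6 ppages; refcounts: pp0:1 pp1:2 pp2:1 pp3:2 pp4:1 pp5:1
Op 4: write(P1, v3, 140). refcount(pp3)=2>1 -> COPY to pp6. 7 ppages; refcounts: pp0:1 pp1:2 pp2:1 pp3:1 pp4:1 pp5:1 pp6:1
Op 5: read(P0, v3) -> 21. No state change.

Answer: 1 2 1 1 1 1 1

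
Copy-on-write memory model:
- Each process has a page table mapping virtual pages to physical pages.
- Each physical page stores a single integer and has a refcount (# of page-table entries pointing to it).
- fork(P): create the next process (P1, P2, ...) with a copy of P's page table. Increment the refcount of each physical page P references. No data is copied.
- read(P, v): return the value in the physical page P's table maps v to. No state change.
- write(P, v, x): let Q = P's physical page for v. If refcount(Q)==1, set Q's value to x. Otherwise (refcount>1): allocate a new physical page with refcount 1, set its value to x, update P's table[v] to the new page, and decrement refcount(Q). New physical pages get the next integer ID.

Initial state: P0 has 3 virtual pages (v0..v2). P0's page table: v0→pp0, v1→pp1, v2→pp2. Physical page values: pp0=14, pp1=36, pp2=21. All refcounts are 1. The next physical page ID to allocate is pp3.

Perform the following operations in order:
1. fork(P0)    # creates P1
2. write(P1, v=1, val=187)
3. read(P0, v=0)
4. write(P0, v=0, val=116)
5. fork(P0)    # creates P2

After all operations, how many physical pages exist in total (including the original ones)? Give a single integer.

Answer: 5

Derivation:
Op 1: fork(P0) -> P1. 3 ppages; refcounts: pp0:2 pp1:2 pp2:2
Op 2: write(P1, v1, 187). refcount(pp1)=2>1 -> COPY to pp3. 4 ppages; refcounts: pp0:2 pp1:1 pp2:2 pp3:1
Op 3: read(P0, v0) -> 14. No state change.
Op 4: write(P0, v0, 116). refcount(pp0)=2>1 -> COPY to pp4. 5 ppages; refcounts: pp0:1 pp1:1 pp2:2 pp3:1 pp4:1
Op 5: fork(P0) -> P2. 5 ppages; refcounts: pp0:1 pp1:2 pp2:3 pp3:1 pp4:2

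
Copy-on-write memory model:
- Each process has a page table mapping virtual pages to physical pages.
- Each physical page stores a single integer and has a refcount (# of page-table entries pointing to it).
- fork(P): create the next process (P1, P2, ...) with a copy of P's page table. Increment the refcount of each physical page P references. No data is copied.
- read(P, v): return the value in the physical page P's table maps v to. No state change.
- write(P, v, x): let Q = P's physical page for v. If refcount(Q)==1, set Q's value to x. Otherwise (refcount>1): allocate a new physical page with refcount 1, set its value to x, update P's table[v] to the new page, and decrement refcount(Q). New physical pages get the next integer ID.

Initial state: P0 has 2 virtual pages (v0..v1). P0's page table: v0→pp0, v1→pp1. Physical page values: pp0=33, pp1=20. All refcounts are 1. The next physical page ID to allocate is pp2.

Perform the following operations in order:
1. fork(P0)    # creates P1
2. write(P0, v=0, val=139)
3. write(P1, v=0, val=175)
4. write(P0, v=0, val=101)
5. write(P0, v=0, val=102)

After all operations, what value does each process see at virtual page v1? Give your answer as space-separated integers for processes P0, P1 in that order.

Answer: 20 20

Derivation:
Op 1: fork(P0) -> P1. 2 ppages; refcounts: pp0:2 pp1:2
Op 2: write(P0, v0, 139). refcount(pp0)=2>1 -> COPY to pp2. 3 ppages; refcounts: pp0:1 pp1:2 pp2:1
Op 3: write(P1, v0, 175). refcount(pp0)=1 -> write in place. 3 ppages; refcounts: pp0:1 pp1:2 pp2:1
Op 4: write(P0, v0, 101). refcount(pp2)=1 -> write in place. 3 ppages; refcounts: pp0:1 pp1:2 pp2:1
Op 5: write(P0, v0, 102). refcount(pp2)=1 -> write in place. 3 ppages; refcounts: pp0:1 pp1:2 pp2:1
P0: v1 -> pp1 = 20
P1: v1 -> pp1 = 20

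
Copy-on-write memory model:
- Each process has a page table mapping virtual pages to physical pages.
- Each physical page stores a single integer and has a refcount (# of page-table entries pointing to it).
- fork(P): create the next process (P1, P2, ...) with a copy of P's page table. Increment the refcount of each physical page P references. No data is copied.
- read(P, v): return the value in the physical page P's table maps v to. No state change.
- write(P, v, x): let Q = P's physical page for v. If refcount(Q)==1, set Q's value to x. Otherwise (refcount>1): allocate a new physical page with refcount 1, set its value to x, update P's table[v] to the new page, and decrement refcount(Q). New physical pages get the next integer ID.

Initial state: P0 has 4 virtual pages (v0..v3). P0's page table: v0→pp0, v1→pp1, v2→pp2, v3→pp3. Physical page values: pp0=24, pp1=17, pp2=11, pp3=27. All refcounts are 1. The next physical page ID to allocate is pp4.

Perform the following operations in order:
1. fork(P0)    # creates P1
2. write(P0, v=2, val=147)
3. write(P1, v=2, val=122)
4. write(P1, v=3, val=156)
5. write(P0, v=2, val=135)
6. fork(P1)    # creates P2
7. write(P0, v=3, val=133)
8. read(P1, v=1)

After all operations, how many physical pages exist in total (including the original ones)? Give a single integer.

Answer: 6

Derivation:
Op 1: fork(P0) -> P1. 4 ppages; refcounts: pp0:2 pp1:2 pp2:2 pp3:2
Op 2: write(P0, v2, 147). refcount(pp2)=2>1 -> COPY to pp4. 5 ppages; refcounts: pp0:2 pp1:2 pp2:1 pp3:2 pp4:1
Op 3: write(P1, v2, 122). refcount(pp2)=1 -> write in place. 5 ppages; refcounts: pp0:2 pp1:2 pp2:1 pp3:2 pp4:1
Op 4: write(P1, v3, 156). refcount(pp3)=2>1 -> COPY to pp5. 6 ppages; refcounts: pp0:2 pp1:2 pp2:1 pp3:1 pp4:1 pp5:1
Op 5: write(P0, v2, 135). refcount(pp4)=1 -> write in place. 6 ppages; refcounts: pp0:2 pp1:2 pp2:1 pp3:1 pp4:1 pp5:1
Op 6: fork(P1) -> P2. 6 ppages; refcounts: pp0:3 pp1:3 pp2:2 pp3:1 pp4:1 pp5:2
Op 7: write(P0, v3, 133). refcount(pp3)=1 -> write in place. 6 ppages; refcounts: pp0:3 pp1:3 pp2:2 pp3:1 pp4:1 pp5:2
Op 8: read(P1, v1) -> 17. No state change.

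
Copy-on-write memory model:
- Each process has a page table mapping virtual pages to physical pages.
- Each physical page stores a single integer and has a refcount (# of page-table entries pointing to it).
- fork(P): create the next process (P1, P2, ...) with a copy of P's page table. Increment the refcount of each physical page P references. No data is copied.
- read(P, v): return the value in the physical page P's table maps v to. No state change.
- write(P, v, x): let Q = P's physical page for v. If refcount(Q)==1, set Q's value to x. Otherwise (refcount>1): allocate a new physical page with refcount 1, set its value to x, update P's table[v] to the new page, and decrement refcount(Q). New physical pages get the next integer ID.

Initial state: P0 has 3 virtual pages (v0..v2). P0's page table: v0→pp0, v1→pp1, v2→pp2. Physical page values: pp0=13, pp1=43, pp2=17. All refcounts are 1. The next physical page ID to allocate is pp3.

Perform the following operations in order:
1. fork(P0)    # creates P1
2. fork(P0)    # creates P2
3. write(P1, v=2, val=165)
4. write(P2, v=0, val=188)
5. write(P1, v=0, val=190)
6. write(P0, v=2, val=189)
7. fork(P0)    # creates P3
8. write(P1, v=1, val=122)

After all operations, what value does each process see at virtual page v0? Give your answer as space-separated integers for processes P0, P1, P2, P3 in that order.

Op 1: fork(P0) -> P1. 3 ppages; refcounts: pp0:2 pp1:2 pp2:2
Op 2: fork(P0) -> P2. 3 ppages; refcounts: pp0:3 pp1:3 pp2:3
Op 3: write(P1, v2, 165). refcount(pp2)=3>1 -> COPY to pp3. 4 ppages; refcounts: pp0:3 pp1:3 pp2:2 pp3:1
Op 4: write(P2, v0, 188). refcount(pp0)=3>1 -> COPY to pp4. 5 ppages; refcounts: pp0:2 pp1:3 pp2:2 pp3:1 pp4:1
Op 5: write(P1, v0, 190). refcount(pp0)=2>1 -> COPY to pp5. 6 ppages; refcounts: pp0:1 pp1:3 pp2:2 pp3:1 pp4:1 pp5:1
Op 6: write(P0, v2, 189). refcount(pp2)=2>1 -> COPY to pp6. 7 ppages; refcounts: pp0:1 pp1:3 pp2:1 pp3:1 pp4:1 pp5:1 pp6:1
Op 7: fork(P0) -> P3. 7 ppages; refcounts: pp0:2 pp1:4 pp2:1 pp3:1 pp4:1 pp5:1 pp6:2
Op 8: write(P1, v1, 122). refcount(pp1)=4>1 -> COPY to pp7. 8 ppages; refcounts: pp0:2 pp1:3 pp2:1 pp3:1 pp4:1 pp5:1 pp6:2 pp7:1
P0: v0 -> pp0 = 13
P1: v0 -> pp5 = 190
P2: v0 -> pp4 = 188
P3: v0 -> pp0 = 13

Answer: 13 190 188 13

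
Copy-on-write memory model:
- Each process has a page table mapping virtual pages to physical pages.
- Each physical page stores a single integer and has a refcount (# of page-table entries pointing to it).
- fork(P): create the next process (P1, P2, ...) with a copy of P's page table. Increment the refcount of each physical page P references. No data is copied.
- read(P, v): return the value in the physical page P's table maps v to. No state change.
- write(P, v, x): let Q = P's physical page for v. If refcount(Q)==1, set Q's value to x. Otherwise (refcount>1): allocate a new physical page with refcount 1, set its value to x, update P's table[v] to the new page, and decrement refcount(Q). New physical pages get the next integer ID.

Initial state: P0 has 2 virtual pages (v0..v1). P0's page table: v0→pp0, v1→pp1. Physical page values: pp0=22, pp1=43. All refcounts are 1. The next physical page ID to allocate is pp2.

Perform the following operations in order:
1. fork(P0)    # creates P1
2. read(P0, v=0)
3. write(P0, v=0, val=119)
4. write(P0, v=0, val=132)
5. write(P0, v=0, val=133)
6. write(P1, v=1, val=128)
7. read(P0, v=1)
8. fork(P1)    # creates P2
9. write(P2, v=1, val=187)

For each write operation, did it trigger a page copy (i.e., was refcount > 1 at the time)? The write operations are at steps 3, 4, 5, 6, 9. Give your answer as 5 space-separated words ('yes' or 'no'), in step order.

Op 1: fork(P0) -> P1. 2 ppages; refcounts: pp0:2 pp1:2
Op 2: read(P0, v0) -> 22. No state change.
Op 3: write(P0, v0, 119). refcount(pp0)=2>1 -> COPY to pp2. 3 ppages; refcounts: pp0:1 pp1:2 pp2:1
Op 4: write(P0, v0, 132). refcount(pp2)=1 -> write in place. 3 ppages; refcounts: pp0:1 pp1:2 pp2:1
Op 5: write(P0, v0, 133). refcount(pp2)=1 -> write in place. 3 ppages; refcounts: pp0:1 pp1:2 pp2:1
Op 6: write(P1, v1, 128). refcount(pp1)=2>1 -> COPY to pp3. 4 ppages; refcounts: pp0:1 pp1:1 pp2:1 pp3:1
Op 7: read(P0, v1) -> 43. No state change.
Op 8: fork(P1) -> P2. 4 ppages; refcounts: pp0:2 pp1:1 pp2:1 pp3:2
Op 9: write(P2, v1, 187). refcount(pp3)=2>1 -> COPY to pp4. 5 ppages; refcounts: pp0:2 pp1:1 pp2:1 pp3:1 pp4:1

yes no no yes yes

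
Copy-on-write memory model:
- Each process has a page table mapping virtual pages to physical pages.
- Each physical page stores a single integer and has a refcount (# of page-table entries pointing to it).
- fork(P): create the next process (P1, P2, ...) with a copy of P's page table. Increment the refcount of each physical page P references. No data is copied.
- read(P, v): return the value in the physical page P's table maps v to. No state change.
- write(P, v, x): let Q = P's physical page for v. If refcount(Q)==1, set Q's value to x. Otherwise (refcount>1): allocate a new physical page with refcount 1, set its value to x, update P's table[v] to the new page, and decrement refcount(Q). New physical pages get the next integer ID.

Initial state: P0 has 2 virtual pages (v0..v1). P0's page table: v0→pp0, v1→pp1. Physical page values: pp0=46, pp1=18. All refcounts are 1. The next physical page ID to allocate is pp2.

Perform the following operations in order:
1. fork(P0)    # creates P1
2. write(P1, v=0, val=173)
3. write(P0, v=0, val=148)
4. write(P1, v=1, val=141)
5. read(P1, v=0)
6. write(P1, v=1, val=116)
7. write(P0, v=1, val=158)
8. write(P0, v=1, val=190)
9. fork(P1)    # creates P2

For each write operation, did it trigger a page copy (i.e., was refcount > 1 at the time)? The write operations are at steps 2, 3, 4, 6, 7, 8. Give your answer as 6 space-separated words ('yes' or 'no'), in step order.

Op 1: fork(P0) -> P1. 2 ppages; refcounts: pp0:2 pp1:2
Op 2: write(P1, v0, 173). refcount(pp0)=2>1 -> COPY to pp2. 3 ppages; refcounts: pp0:1 pp1:2 pp2:1
Op 3: write(P0, v0, 148). refcount(pp0)=1 -> write in place. 3 ppages; refcounts: pp0:1 pp1:2 pp2:1
Op 4: write(P1, v1, 141). refcount(pp1)=2>1 -> COPY to pp3. 4 ppages; refcounts: pp0:1 pp1:1 pp2:1 pp3:1
Op 5: read(P1, v0) -> 173. No state change.
Op 6: write(P1, v1, 116). refcount(pp3)=1 -> write in place. 4 ppages; refcounts: pp0:1 pp1:1 pp2:1 pp3:1
Op 7: write(P0, v1, 158). refcount(pp1)=1 -> write in place. 4 ppages; refcounts: pp0:1 pp1:1 pp2:1 pp3:1
Op 8: write(P0, v1, 190). refcount(pp1)=1 -> write in place. 4 ppages; refcounts: pp0:1 pp1:1 pp2:1 pp3:1
Op 9: fork(P1) -> P2. 4 ppages; refcounts: pp0:1 pp1:1 pp2:2 pp3:2

yes no yes no no no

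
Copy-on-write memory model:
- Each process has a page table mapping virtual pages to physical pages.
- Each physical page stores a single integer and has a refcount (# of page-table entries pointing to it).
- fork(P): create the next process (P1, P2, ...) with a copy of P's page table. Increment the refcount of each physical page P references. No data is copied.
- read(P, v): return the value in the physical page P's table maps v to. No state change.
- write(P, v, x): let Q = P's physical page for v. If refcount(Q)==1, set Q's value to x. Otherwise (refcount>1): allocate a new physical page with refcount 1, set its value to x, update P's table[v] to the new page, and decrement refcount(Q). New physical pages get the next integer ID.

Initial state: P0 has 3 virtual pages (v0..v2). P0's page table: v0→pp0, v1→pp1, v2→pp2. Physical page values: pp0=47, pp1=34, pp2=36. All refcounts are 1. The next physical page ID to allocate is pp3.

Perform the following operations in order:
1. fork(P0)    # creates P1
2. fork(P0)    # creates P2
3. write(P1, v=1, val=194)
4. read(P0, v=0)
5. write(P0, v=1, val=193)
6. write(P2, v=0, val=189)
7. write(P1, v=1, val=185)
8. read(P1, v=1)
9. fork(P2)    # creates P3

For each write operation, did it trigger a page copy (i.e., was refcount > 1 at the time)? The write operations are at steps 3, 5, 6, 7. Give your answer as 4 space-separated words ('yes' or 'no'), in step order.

Op 1: fork(P0) -> P1. 3 ppages; refcounts: pp0:2 pp1:2 pp2:2
Op 2: fork(P0) -> P2. 3 ppages; refcounts: pp0:3 pp1:3 pp2:3
Op 3: write(P1, v1, 194). refcount(pp1)=3>1 -> COPY to pp3. 4 ppages; refcounts: pp0:3 pp1:2 pp2:3 pp3:1
Op 4: read(P0, v0) -> 47. No state change.
Op 5: write(P0, v1, 193). refcount(pp1)=2>1 -> COPY to pp4. 5 ppages; refcounts: pp0:3 pp1:1 pp2:3 pp3:1 pp4:1
Op 6: write(P2, v0, 189). refcount(pp0)=3>1 -> COPY to pp5. 6 ppages; refcounts: pp0:2 pp1:1 pp2:3 pp3:1 pp4:1 pp5:1
Op 7: write(P1, v1, 185). refcount(pp3)=1 -> write in place. 6 ppages; refcounts: pp0:2 pp1:1 pp2:3 pp3:1 pp4:1 pp5:1
Op 8: read(P1, v1) -> 185. No state change.
Op 9: fork(P2) -> P3. 6 ppages; refcounts: pp0:2 pp1:2 pp2:4 pp3:1 pp4:1 pp5:2

yes yes yes no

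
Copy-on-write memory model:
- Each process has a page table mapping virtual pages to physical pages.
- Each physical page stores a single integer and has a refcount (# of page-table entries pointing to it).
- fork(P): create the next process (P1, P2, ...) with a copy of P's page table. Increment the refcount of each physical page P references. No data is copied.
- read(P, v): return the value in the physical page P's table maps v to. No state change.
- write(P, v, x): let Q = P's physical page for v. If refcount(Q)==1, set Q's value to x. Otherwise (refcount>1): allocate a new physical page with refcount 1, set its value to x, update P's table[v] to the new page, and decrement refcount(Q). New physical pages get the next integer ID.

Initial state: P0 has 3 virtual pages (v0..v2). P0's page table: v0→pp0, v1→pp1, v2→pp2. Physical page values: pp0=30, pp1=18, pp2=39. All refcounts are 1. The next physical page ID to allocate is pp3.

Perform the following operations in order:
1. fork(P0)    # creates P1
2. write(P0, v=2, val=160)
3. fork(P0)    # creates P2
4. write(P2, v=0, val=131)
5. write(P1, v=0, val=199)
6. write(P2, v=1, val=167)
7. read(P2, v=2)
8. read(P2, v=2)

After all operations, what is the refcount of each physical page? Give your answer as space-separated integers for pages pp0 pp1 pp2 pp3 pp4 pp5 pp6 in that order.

Answer: 1 2 1 2 1 1 1

Derivation:
Op 1: fork(P0) -> P1. 3 ppages; refcounts: pp0:2 pp1:2 pp2:2
Op 2: write(P0, v2, 160). refcount(pp2)=2>1 -> COPY to pp3. 4 ppages; refcounts: pp0:2 pp1:2 pp2:1 pp3:1
Op 3: fork(P0) -> P2. 4 ppages; refcounts: pp0:3 pp1:3 pp2:1 pp3:2
Op 4: write(P2, v0, 131). refcount(pp0)=3>1 -> COPY to pp4. 5 ppages; refcounts: pp0:2 pp1:3 pp2:1 pp3:2 pp4:1
Op 5: write(P1, v0, 199). refcount(pp0)=2>1 -> COPY to pp5. 6 ppages; refcounts: pp0:1 pp1:3 pp2:1 pp3:2 pp4:1 pp5:1
Op 6: write(P2, v1, 167). refcount(pp1)=3>1 -> COPY to pp6. 7 ppages; refcounts: pp0:1 pp1:2 pp2:1 pp3:2 pp4:1 pp5:1 pp6:1
Op 7: read(P2, v2) -> 160. No state change.
Op 8: read(P2, v2) -> 160. No state change.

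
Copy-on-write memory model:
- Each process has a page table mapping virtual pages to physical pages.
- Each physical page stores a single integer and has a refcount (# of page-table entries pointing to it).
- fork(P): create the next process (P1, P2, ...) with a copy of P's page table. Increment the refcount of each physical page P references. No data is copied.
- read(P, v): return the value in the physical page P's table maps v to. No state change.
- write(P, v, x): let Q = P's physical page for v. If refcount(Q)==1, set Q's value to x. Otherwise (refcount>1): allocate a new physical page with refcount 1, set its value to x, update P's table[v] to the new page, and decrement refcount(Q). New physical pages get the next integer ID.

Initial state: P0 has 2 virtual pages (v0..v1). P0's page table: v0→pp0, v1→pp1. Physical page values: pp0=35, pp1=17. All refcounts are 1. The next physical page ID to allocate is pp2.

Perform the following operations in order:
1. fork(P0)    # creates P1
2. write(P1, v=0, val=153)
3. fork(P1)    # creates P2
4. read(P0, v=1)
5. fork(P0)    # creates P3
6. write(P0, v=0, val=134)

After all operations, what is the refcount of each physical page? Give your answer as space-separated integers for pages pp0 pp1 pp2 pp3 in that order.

Answer: 1 4 2 1

Derivation:
Op 1: fork(P0) -> P1. 2 ppages; refcounts: pp0:2 pp1:2
Op 2: write(P1, v0, 153). refcount(pp0)=2>1 -> COPY to pp2. 3 ppages; refcounts: pp0:1 pp1:2 pp2:1
Op 3: fork(P1) -> P2. 3 ppages; refcounts: pp0:1 pp1:3 pp2:2
Op 4: read(P0, v1) -> 17. No state change.
Op 5: fork(P0) -> P3. 3 ppages; refcounts: pp0:2 pp1:4 pp2:2
Op 6: write(P0, v0, 134). refcount(pp0)=2>1 -> COPY to pp3. 4 ppages; refcounts: pp0:1 pp1:4 pp2:2 pp3:1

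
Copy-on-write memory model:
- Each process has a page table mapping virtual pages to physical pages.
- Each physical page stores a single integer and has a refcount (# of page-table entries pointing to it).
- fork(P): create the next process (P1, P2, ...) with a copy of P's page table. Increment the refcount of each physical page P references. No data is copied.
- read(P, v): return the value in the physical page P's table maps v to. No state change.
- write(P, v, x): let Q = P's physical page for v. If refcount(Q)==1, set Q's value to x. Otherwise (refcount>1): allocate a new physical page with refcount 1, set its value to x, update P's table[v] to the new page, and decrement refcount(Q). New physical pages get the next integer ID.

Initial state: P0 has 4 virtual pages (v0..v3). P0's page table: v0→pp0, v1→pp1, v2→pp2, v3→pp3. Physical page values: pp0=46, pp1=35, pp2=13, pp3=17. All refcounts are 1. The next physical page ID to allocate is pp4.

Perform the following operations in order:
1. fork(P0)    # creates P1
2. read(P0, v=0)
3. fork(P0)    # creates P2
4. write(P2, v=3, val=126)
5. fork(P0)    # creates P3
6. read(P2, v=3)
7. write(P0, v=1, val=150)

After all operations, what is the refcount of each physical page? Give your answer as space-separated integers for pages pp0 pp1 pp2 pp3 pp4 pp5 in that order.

Op 1: fork(P0) -> P1. 4 ppages; refcounts: pp0:2 pp1:2 pp2:2 pp3:2
Op 2: read(P0, v0) -> 46. No state change.
Op 3: fork(P0) -> P2. 4 ppages; refcounts: pp0:3 pp1:3 pp2:3 pp3:3
Op 4: write(P2, v3, 126). refcount(pp3)=3>1 -> COPY to pp4. 5 ppages; refcounts: pp0:3 pp1:3 pp2:3 pp3:2 pp4:1
Op 5: fork(P0) -> P3. 5 ppages; refcounts: pp0:4 pp1:4 pp2:4 pp3:3 pp4:1
Op 6: read(P2, v3) -> 126. No state change.
Op 7: write(P0, v1, 150). refcount(pp1)=4>1 -> COPY to pp5. 6 ppages; refcounts: pp0:4 pp1:3 pp2:4 pp3:3 pp4:1 pp5:1

Answer: 4 3 4 3 1 1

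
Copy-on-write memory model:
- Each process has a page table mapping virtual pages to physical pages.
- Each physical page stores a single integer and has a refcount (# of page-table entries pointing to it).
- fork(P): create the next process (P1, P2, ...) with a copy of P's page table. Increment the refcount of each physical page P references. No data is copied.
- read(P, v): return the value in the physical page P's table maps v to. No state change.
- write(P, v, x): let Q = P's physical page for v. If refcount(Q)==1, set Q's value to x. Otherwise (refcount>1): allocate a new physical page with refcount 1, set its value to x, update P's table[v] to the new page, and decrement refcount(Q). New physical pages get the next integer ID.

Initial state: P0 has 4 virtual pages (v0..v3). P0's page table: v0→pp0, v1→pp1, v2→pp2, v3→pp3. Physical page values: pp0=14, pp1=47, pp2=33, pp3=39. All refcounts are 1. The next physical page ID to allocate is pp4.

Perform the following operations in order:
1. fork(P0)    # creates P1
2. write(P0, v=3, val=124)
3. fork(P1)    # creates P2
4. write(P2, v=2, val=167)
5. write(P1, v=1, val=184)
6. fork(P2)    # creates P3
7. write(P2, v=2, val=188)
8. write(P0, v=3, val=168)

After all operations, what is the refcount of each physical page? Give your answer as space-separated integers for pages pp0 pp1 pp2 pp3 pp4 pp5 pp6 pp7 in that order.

Answer: 4 3 2 3 1 1 1 1

Derivation:
Op 1: fork(P0) -> P1. 4 ppages; refcounts: pp0:2 pp1:2 pp2:2 pp3:2
Op 2: write(P0, v3, 124). refcount(pp3)=2>1 -> COPY to pp4. 5 ppages; refcounts: pp0:2 pp1:2 pp2:2 pp3:1 pp4:1
Op 3: fork(P1) -> P2. 5 ppages; refcounts: pp0:3 pp1:3 pp2:3 pp3:2 pp4:1
Op 4: write(P2, v2, 167). refcount(pp2)=3>1 -> COPY to pp5. 6 ppages; refcounts: pp0:3 pp1:3 pp2:2 pp3:2 pp4:1 pp5:1
Op 5: write(P1, v1, 184). refcount(pp1)=3>1 -> COPY to pp6. 7 ppages; refcounts: pp0:3 pp1:2 pp2:2 pp3:2 pp4:1 pp5:1 pp6:1
Op 6: fork(P2) -> P3. 7 ppages; refcounts: pp0:4 pp1:3 pp2:2 pp3:3 pp4:1 pp5:2 pp6:1
Op 7: write(P2, v2, 188). refcount(pp5)=2>1 -> COPY to pp7. 8 ppages; refcounts: pp0:4 pp1:3 pp2:2 pp3:3 pp4:1 pp5:1 pp6:1 pp7:1
Op 8: write(P0, v3, 168). refcount(pp4)=1 -> write in place. 8 ppages; refcounts: pp0:4 pp1:3 pp2:2 pp3:3 pp4:1 pp5:1 pp6:1 pp7:1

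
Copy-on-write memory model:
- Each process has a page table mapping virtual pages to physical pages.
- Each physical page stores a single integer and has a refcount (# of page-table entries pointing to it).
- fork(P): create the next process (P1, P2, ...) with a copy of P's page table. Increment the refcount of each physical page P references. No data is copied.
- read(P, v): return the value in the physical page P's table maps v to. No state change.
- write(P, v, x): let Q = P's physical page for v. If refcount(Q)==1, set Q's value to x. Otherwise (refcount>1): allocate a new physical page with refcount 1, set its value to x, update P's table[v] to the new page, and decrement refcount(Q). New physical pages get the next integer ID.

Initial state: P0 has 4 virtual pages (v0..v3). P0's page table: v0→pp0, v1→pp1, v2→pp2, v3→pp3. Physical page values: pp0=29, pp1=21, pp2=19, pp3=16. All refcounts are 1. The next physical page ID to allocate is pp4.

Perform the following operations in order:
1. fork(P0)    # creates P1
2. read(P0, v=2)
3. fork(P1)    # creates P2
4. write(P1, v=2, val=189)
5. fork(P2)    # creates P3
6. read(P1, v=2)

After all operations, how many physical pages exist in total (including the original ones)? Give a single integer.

Answer: 5

Derivation:
Op 1: fork(P0) -> P1. 4 ppages; refcounts: pp0:2 pp1:2 pp2:2 pp3:2
Op 2: read(P0, v2) -> 19. No state change.
Op 3: fork(P1) -> P2. 4 ppages; refcounts: pp0:3 pp1:3 pp2:3 pp3:3
Op 4: write(P1, v2, 189). refcount(pp2)=3>1 -> COPY to pp4. 5 ppages; refcounts: pp0:3 pp1:3 pp2:2 pp3:3 pp4:1
Op 5: fork(P2) -> P3. 5 ppages; refcounts: pp0:4 pp1:4 pp2:3 pp3:4 pp4:1
Op 6: read(P1, v2) -> 189. No state change.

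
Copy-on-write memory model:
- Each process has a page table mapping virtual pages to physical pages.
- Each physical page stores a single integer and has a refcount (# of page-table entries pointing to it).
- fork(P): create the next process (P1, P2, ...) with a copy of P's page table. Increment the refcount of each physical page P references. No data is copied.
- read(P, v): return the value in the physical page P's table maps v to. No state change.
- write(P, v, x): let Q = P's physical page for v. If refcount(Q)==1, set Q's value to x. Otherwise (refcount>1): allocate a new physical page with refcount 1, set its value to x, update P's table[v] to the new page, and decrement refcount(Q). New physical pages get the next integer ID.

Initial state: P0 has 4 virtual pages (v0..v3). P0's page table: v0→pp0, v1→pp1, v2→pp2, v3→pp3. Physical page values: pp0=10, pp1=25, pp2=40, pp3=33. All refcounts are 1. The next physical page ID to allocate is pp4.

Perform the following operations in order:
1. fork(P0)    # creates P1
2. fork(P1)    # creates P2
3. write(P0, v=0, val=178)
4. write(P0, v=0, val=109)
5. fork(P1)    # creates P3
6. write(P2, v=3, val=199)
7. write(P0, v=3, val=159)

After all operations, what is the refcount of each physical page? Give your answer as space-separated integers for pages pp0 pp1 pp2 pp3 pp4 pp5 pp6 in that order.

Answer: 3 4 4 2 1 1 1

Derivation:
Op 1: fork(P0) -> P1. 4 ppages; refcounts: pp0:2 pp1:2 pp2:2 pp3:2
Op 2: fork(P1) -> P2. 4 ppages; refcounts: pp0:3 pp1:3 pp2:3 pp3:3
Op 3: write(P0, v0, 178). refcount(pp0)=3>1 -> COPY to pp4. 5 ppages; refcounts: pp0:2 pp1:3 pp2:3 pp3:3 pp4:1
Op 4: write(P0, v0, 109). refcount(pp4)=1 -> write in place. 5 ppages; refcounts: pp0:2 pp1:3 pp2:3 pp3:3 pp4:1
Op 5: fork(P1) -> P3. 5 ppages; refcounts: pp0:3 pp1:4 pp2:4 pp3:4 pp4:1
Op 6: write(P2, v3, 199). refcount(pp3)=4>1 -> COPY to pp5. 6 ppages; refcounts: pp0:3 pp1:4 pp2:4 pp3:3 pp4:1 pp5:1
Op 7: write(P0, v3, 159). refcount(pp3)=3>1 -> COPY to pp6. 7 ppages; refcounts: pp0:3 pp1:4 pp2:4 pp3:2 pp4:1 pp5:1 pp6:1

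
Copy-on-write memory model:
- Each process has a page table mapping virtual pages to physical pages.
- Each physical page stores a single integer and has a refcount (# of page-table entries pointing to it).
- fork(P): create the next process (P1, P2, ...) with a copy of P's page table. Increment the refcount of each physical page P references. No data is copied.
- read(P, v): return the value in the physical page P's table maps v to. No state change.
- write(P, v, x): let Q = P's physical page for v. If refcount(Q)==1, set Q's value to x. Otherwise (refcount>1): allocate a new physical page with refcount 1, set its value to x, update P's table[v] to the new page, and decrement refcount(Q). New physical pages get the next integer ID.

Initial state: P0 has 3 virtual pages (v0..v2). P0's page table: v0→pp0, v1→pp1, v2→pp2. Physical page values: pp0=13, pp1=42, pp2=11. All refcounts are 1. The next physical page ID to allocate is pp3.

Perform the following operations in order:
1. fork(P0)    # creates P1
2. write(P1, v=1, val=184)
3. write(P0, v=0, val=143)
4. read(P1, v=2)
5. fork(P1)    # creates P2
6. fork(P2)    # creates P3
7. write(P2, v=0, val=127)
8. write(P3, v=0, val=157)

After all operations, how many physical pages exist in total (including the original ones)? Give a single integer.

Answer: 7

Derivation:
Op 1: fork(P0) -> P1. 3 ppages; refcounts: pp0:2 pp1:2 pp2:2
Op 2: write(P1, v1, 184). refcount(pp1)=2>1 -> COPY to pp3. 4 ppages; refcounts: pp0:2 pp1:1 pp2:2 pp3:1
Op 3: write(P0, v0, 143). refcount(pp0)=2>1 -> COPY to pp4. 5 ppages; refcounts: pp0:1 pp1:1 pp2:2 pp3:1 pp4:1
Op 4: read(P1, v2) -> 11. No state change.
Op 5: fork(P1) -> P2. 5 ppages; refcounts: pp0:2 pp1:1 pp2:3 pp3:2 pp4:1
Op 6: fork(P2) -> P3. 5 ppages; refcounts: pp0:3 pp1:1 pp2:4 pp3:3 pp4:1
Op 7: write(P2, v0, 127). refcount(pp0)=3>1 -> COPY to pp5. 6 ppages; refcounts: pp0:2 pp1:1 pp2:4 pp3:3 pp4:1 pp5:1
Op 8: write(P3, v0, 157). refcount(pp0)=2>1 -> COPY to pp6. 7 ppages; refcounts: pp0:1 pp1:1 pp2:4 pp3:3 pp4:1 pp5:1 pp6:1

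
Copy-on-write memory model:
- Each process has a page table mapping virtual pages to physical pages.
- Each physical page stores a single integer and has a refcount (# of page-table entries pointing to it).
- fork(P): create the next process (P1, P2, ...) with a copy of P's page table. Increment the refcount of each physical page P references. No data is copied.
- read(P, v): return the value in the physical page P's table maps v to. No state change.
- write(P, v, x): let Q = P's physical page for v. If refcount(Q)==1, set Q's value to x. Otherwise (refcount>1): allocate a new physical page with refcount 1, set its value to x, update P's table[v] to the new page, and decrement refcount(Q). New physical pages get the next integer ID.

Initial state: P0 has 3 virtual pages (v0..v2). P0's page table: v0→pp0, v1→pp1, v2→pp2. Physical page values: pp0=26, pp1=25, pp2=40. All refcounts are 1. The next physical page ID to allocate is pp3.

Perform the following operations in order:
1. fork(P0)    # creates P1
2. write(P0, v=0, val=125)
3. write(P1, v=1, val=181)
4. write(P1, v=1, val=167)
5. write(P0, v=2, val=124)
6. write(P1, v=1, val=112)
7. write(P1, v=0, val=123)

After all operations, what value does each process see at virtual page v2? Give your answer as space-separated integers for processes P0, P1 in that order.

Answer: 124 40

Derivation:
Op 1: fork(P0) -> P1. 3 ppages; refcounts: pp0:2 pp1:2 pp2:2
Op 2: write(P0, v0, 125). refcount(pp0)=2>1 -> COPY to pp3. 4 ppages; refcounts: pp0:1 pp1:2 pp2:2 pp3:1
Op 3: write(P1, v1, 181). refcount(pp1)=2>1 -> COPY to pp4. 5 ppages; refcounts: pp0:1 pp1:1 pp2:2 pp3:1 pp4:1
Op 4: write(P1, v1, 167). refcount(pp4)=1 -> write in place. 5 ppages; refcounts: pp0:1 pp1:1 pp2:2 pp3:1 pp4:1
Op 5: write(P0, v2, 124). refcount(pp2)=2>1 -> COPY to pp5. 6 ppages; refcounts: pp0:1 pp1:1 pp2:1 pp3:1 pp4:1 pp5:1
Op 6: write(P1, v1, 112). refcount(pp4)=1 -> write in place. 6 ppages; refcounts: pp0:1 pp1:1 pp2:1 pp3:1 pp4:1 pp5:1
Op 7: write(P1, v0, 123). refcount(pp0)=1 -> write in place. 6 ppages; refcounts: pp0:1 pp1:1 pp2:1 pp3:1 pp4:1 pp5:1
P0: v2 -> pp5 = 124
P1: v2 -> pp2 = 40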